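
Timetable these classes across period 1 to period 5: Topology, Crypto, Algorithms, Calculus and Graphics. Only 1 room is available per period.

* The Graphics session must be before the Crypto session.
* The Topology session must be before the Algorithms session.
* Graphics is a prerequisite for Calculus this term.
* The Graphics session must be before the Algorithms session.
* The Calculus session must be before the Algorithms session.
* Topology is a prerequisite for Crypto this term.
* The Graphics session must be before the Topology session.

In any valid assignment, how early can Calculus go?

Precedence pushes Calculus to at least period 2; downstream work caps Calculus at period 4.
Calculus at period 2 is achievable: Algorithms -> period 4, Crypto -> period 5, Calculus -> period 2, Graphics -> period 1, Topology -> period 3.

period 2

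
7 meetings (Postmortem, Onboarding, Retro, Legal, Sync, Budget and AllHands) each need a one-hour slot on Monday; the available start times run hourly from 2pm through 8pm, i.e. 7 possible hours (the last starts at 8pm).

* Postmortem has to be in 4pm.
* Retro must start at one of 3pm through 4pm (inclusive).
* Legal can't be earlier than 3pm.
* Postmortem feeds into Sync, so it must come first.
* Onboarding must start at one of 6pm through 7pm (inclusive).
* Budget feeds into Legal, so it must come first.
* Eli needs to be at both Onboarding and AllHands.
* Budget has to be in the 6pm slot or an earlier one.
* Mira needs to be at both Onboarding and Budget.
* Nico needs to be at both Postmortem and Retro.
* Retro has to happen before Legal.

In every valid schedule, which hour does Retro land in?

Retro's window is 3pm–4pm.
Postmortem is fixed at 4pm, and Retro can't share a hour with Postmortem.
So Retro must be 3pm.

3pm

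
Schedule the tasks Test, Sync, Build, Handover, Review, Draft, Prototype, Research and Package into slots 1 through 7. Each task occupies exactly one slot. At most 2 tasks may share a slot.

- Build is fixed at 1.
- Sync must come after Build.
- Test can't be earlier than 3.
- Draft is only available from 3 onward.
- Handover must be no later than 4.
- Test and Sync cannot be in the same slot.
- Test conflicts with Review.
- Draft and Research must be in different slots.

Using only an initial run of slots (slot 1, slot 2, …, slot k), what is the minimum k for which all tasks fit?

5

The precedence chain requires at least 2 distinct slots.
With at most 2 per slot and 9 tasks, at least 5 slots are needed.
Test can't be placed before 3, so the schedule must run through at least slot 3.
5 works (last occupied slot: 5): for example Research in 4, Handover in 1, Test in 3, Package in 5, Prototype in 4, Build in 1, Review in 2, Draft in 3, Sync in 2.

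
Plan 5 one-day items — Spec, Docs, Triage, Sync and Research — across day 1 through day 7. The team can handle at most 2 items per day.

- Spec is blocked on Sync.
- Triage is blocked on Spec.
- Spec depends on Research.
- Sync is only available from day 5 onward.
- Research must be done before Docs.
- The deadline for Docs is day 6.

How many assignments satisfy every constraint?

15

Splitting on Docs: it can be day 2 (1), day 3 (2), day 4 (3), day 5 (4), day 6 (5). Listing each branch's schedules as (Spec, Triage, Sync, Research) by day number:
Docs=day 2: (6,7,5,1) — 1.
Docs=day 3: (6,7,5,1) (6,7,5,2) — 2.
Docs=day 4: (6,7,5,1) (6,7,5,2) (6,7,5,3) — 3.
Docs=day 5: (6,7,5,1) (6,7,5,2) (6,7,5,3) (6,7,5,4) — 4.
Docs=day 6: (6,7,5,1) (6,7,5,2) (6,7,5,3) (6,7,5,4) (6,7,5,5) — 5.
Summing: 1 + 2 + 3 + 4 + 5 = 15.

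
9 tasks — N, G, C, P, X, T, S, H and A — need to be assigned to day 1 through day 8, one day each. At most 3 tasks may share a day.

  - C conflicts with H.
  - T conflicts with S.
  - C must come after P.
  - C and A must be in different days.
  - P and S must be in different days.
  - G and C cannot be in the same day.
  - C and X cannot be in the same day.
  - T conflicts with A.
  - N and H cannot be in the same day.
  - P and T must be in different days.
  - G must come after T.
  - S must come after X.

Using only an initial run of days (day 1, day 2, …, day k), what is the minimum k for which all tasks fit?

3

The precedence chain requires at least 2 distinct days.
With at most 3 per day and 9 tasks, at least 3 days are needed.
3 works (last occupied day: day 3): for example P=day 2, A=day 2, C=day 3, G=day 2, X=day 1, T=day 1, N=day 3, S=day 3, H=day 1.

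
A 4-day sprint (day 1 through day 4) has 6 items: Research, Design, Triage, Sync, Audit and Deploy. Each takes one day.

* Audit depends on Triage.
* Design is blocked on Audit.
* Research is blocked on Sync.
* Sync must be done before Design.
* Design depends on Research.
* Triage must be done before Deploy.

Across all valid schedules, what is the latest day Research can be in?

day 3

Precedence pushes Research to at least day 2; downstream work caps Research at day 3.
Research at day 3 is achievable: Research=day 3, Design=day 4, Triage=day 1, Audit=day 2, Deploy=day 2, Sync=day 1.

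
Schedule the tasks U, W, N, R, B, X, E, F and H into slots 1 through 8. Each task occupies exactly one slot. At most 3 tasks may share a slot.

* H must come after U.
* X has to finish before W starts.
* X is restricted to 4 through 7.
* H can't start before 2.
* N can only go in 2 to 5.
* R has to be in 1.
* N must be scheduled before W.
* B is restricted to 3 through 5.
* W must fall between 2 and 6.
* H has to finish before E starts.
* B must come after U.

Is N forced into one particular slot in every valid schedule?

No

N can be 2 (e.g. U -> 1, R -> 1, F -> 1, B -> 3, X -> 4, W -> 5, E -> 3, H -> 2, N -> 2) or 3 (e.g. N=3; R=1; E=3; H=2; U=1; B=3; W=5; X=4; F=1).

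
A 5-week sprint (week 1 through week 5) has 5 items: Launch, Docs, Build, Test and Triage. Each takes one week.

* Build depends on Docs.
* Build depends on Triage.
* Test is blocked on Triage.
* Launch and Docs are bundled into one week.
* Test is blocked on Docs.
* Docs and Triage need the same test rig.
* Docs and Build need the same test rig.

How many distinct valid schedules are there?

40

Splitting on Launch: it can be week 1 (14), week 2 (14), week 3 (9), week 4 (3). Listing each branch's schedules as (Docs, Build, Test, Triage) by week number:
Launch=week 1: (1,3,3,2) (1,3,4,2) (1,3,5,2) (1,4,3,2) (1,4,4,2) (1,4,4,3) (1,4,5,2) (1,4,5,3) (1,5,3,2) (1,5,4,2) (1,5,4,3) (1,5,5,2) (1,5,5,3) (1,5,5,4) — 14.
Launch=week 2: (2,3,3,1) (2,3,4,1) (2,3,5,1) (2,4,3,1) (2,4,4,1) (2,4,4,3) (2,4,5,1) (2,4,5,3) (2,5,3,1) (2,5,4,1) (2,5,4,3) (2,5,5,1) (2,5,5,3) (2,5,5,4) — 14.
Launch=week 3: (3,4,4,1) (3,4,4,2) (3,4,5,1) (3,4,5,2) (3,5,4,1) (3,5,4,2) (3,5,5,1) (3,5,5,2) (3,5,5,4) — 9.
Launch=week 4: (4,5,5,1) (4,5,5,2) (4,5,5,3) — 3.
Summing: 14 + 14 + 9 + 3 = 40.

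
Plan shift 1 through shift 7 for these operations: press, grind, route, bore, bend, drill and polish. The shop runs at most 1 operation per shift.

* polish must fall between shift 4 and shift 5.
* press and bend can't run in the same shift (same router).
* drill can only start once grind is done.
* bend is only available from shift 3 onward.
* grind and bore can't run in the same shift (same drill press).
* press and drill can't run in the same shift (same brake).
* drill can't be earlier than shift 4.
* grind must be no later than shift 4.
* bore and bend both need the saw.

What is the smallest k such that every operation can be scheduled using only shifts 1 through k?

7

The precedence chain requires at least 2 distinct shifts.
With at most 1 per shift and 7 operations, at least 7 shifts are needed.
drill can't be placed before shift 4, so the schedule must run through at least shift 4.
7 works (last occupied shift: shift 7): for example polish -> shift 4, route -> shift 6, bore -> shift 7, bend -> shift 3, drill -> shift 5, grind -> shift 1, press -> shift 2.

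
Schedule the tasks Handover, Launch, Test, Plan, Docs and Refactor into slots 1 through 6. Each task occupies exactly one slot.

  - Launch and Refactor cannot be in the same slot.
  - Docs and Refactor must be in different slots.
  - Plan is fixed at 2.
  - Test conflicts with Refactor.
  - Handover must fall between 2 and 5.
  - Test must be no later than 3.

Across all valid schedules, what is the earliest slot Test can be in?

Test's own window allows nothing later than 3.
Test at 1 is achievable: Handover=2, Docs=1, Test=1, Plan=2, Launch=1, Refactor=2.

1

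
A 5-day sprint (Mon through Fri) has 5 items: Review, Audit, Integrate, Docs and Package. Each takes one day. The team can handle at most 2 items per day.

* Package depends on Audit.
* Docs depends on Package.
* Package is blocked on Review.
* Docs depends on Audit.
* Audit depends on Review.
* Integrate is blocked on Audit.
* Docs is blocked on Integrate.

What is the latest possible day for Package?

Thu

Precedence pushes Package to at least Wed; downstream work caps Package at Thu.
Package at Thu is achievable: Integrate -> Wed, Audit -> Tue, Docs -> Fri, Package -> Thu, Review -> Mon.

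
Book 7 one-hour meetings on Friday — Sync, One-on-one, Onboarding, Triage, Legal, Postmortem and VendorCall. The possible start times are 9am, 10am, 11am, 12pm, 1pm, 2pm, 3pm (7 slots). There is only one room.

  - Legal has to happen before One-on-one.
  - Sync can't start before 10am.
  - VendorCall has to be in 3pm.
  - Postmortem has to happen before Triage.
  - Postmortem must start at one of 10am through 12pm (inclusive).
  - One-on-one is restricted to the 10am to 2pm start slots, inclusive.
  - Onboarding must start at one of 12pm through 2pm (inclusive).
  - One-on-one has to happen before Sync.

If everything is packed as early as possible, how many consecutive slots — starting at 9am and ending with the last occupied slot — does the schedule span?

7

The precedence chain requires at least 3 distinct slots.
With at most 1 per slot and 7 meetings, at least 7 slots are needed.
VendorCall can't be placed before 3pm — that is slot 7 counting from 9am — so the schedule must run through at least 7 slots.
7 works (last occupied slot: 3pm): for example VendorCall in 3pm, Sync in 1pm, One-on-one in 11am, Postmortem in 10am, Triage in 2pm, Onboarding in 12pm, Legal in 9am.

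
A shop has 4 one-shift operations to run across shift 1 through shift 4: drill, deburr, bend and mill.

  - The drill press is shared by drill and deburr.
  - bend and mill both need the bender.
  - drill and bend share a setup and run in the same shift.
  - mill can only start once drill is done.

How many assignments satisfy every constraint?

18

Splitting on drill: it can be shift 1 (9), shift 2 (6), shift 3 (3). Listing each branch's schedules as (deburr, bend, mill) by shift number:
drill=shift 1: (2,1,2) (2,1,3) (2,1,4) (3,1,2) (3,1,3) (3,1,4) (4,1,2) (4,1,3) (4,1,4) — 9.
drill=shift 2: (1,2,3) (1,2,4) (3,2,3) (3,2,4) (4,2,3) (4,2,4) — 6.
drill=shift 3: (1,3,4) (2,3,4) (4,3,4) — 3.
Summing: 9 + 6 + 3 = 18.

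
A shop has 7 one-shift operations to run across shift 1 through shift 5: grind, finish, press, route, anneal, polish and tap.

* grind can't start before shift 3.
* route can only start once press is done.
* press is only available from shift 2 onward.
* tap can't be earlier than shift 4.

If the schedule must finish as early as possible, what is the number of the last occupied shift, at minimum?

The precedence chain requires at least 2 distinct shifts.
tap can't be placed before shift 4, so the schedule must run through at least shift 4.
4 works (last occupied shift: shift 4): for example route -> shift 3, finish -> shift 1, grind -> shift 3, polish -> shift 1, tap -> shift 4, anneal -> shift 1, press -> shift 2.

4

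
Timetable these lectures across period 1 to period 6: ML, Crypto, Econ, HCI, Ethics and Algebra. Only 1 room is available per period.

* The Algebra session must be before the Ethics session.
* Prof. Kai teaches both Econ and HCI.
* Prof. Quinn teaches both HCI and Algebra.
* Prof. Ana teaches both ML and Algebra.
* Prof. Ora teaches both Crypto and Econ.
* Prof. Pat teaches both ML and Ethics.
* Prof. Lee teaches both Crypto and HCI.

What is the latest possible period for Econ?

Econ at period 6 is achievable: ML=period 3; Econ=period 6; HCI=period 5; Crypto=period 4; Algebra=period 1; Ethics=period 2.

period 6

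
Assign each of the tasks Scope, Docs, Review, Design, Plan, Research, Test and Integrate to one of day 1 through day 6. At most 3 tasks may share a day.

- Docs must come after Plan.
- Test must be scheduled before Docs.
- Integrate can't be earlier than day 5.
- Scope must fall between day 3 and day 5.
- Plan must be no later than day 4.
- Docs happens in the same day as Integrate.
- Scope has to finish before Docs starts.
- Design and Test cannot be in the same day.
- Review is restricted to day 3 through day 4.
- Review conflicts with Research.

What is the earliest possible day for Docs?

Docs must be in the same day as Integrate, which can't be before day 5, so Docs is at least day 5.
Docs at day 5 is achievable: Research in day 1, Scope in day 3, Design in day 2, Test in day 1, Integrate in day 5, Review in day 3, Plan in day 1, Docs in day 5.

day 5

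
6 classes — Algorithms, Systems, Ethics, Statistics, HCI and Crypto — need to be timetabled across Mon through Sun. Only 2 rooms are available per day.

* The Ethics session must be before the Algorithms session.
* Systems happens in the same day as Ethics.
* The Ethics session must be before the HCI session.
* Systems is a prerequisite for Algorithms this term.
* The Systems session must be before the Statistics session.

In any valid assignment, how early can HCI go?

Tue

Precedence pushes HCI to at least Tue.
HCI at Tue is achievable: Ethics in Mon; Algorithms in Tue; Statistics in Wed; Crypto in Wed; HCI in Tue; Systems in Mon.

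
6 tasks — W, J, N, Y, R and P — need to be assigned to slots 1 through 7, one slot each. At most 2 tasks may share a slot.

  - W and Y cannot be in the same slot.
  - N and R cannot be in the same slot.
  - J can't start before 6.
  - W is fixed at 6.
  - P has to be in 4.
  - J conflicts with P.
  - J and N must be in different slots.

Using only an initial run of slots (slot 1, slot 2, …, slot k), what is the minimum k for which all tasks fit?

With at most 2 per slot and 6 tasks, at least 3 slots are needed.
W can't be placed before 6, so the schedule must run through at least slot 6.
6 works (last occupied slot: 6): for example R=2, P=4, J=6, N=1, Y=1, W=6.

6 slots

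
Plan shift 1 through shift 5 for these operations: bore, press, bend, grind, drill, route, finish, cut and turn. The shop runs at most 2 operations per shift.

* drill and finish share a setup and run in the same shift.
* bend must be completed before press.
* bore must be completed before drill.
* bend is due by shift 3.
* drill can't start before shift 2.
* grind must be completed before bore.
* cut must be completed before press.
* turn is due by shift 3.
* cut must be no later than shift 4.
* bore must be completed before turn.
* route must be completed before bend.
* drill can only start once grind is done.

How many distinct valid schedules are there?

6

Splitting on press: it can be shift 4 (3), shift 5 (3). Listing each branch's schedules as (bore, bend, grind, drill, route, finish, cut, turn) by shift number:
press=shift 4: (2,2,1,5,1,5,3,3) (2,3,1,5,1,5,2,3) (2,3,1,5,2,5,1,3) — 3.
press=shift 5: (2,2,1,4,1,4,3,3) (2,3,1,4,1,4,2,3) (2,3,1,4,2,4,1,3) — 3.
Summing: 3 + 3 = 6.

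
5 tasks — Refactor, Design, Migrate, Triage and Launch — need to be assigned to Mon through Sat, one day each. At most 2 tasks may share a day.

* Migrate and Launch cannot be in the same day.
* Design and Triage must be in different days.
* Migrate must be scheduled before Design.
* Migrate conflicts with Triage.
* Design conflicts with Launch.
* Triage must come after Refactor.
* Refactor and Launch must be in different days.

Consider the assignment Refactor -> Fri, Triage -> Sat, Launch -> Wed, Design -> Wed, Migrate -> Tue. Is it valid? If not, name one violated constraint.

Refactor and Launch must be in different days — holds.
Migrate conflicts with Triage — holds.
Triage must come after Refactor — holds.
Design and Triage must be in different days — holds.
Migrate must be scheduled before Design — holds.
At most 2 tasks may share a day — holds.
Design conflicts with Launch — violated.
Migrate and Launch cannot be in the same day — holds.

Invalid. Design conflicts with Launch.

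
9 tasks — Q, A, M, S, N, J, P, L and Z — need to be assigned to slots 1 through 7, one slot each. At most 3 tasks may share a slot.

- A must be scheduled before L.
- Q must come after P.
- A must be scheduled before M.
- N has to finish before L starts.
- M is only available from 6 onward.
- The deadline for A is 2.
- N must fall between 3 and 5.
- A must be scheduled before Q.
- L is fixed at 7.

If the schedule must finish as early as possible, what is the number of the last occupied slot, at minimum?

The precedence chain requires at least 2 distinct slots.
With at most 3 per slot and 9 tasks, at least 3 slots are needed.
L can't be placed before 7, so the schedule must run through at least slot 7.
7 works (last occupied slot: 7): for example S=1, P=1, M=6, A=1, J=2, L=7, N=3, Q=2, Z=2.

slot 7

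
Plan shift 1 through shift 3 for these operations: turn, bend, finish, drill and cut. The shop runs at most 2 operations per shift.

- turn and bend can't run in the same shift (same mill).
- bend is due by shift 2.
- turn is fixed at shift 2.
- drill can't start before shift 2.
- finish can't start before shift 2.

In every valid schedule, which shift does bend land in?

bend's window is shift 1–shift 2.
turn is fixed at shift 2, and bend can't share a shift with turn.
So bend must be shift 1.

shift 1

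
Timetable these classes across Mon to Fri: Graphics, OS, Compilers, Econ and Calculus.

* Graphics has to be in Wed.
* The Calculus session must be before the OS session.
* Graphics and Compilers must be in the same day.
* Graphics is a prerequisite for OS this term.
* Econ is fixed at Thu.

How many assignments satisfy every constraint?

7

Splitting on OS: it can be Thu (3), Fri (4). Listing each branch's schedules as (Graphics, Compilers, Econ, Calculus):
OS=Thu: (Wed,Wed,Thu,Mon) (Wed,Wed,Thu,Tue) (Wed,Wed,Thu,Wed) — 3.
OS=Fri: (Wed,Wed,Thu,Mon) (Wed,Wed,Thu,Tue) (Wed,Wed,Thu,Wed) (Wed,Wed,Thu,Thu) — 4.
Summing: 3 + 4 = 7.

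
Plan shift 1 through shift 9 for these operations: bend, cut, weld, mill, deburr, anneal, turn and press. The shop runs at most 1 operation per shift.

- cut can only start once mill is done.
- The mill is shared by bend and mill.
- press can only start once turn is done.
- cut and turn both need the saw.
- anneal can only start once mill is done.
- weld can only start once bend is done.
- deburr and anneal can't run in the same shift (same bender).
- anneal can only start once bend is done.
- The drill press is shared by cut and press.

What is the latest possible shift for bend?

Downstream work caps bend at shift 8.
bend at shift 7 is achievable: cut in shift 2, mill in shift 1, anneal in shift 8, weld in shift 9, turn in shift 3, bend in shift 7, deburr in shift 5, press in shift 4.
Nothing later works — the conflict and capacity constraints rule out every shift after shift 7.

shift 7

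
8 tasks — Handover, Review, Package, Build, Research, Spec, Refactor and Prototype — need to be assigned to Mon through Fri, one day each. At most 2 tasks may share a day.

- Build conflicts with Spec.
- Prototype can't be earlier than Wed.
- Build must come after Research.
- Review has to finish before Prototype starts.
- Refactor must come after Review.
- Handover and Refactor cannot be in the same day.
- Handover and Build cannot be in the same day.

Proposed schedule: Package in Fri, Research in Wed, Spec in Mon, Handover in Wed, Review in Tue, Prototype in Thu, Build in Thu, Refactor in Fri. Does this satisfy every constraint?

Refactor must come after Review — holds.
Handover and Refactor cannot be in the same day — holds.
Review has to finish before Prototype starts — holds.
Handover and Build cannot be in the same day — holds.
Build must come after Research — holds.
Prototype can't be earlier than Wed — holds.
At most 2 tasks may share a day — holds.
Build conflicts with Spec — holds.

Yes, all constraints hold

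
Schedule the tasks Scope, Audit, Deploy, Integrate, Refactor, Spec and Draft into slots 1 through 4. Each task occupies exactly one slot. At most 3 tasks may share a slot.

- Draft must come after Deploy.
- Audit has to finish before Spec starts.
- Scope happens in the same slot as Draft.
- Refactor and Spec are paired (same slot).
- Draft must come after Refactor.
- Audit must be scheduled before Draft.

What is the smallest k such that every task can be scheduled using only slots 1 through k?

3

The precedence chain requires at least 3 distinct slots.
With at most 3 per slot and 7 tasks, at least 3 slots are needed.
3 works (last occupied slot: 3): for example Deploy=1; Spec=2; Audit=1; Integrate=1; Refactor=2; Draft=3; Scope=3.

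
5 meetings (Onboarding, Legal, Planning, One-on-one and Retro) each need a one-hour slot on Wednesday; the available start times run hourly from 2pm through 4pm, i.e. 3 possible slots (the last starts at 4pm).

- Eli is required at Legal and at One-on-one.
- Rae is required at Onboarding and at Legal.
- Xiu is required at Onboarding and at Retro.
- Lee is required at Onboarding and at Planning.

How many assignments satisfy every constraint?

Splitting on Onboarding: it can be 2pm (16), 3pm (16), 4pm (16). Listing each branch's schedules as (Legal, Planning, One-on-one, Retro):
Onboarding=2pm: (3pm,3pm,2pm,3pm) (3pm,3pm,2pm,4pm) (3pm,3pm,4pm,3pm) (3pm,3pm,4pm,4pm) (3pm,4pm,2pm,3pm) (3pm,4pm,2pm,4pm) (3pm,4pm,4pm,3pm) (3pm,4pm,4pm,4pm) (4pm,3pm,2pm,3pm) (4pm,3pm,2pm,4pm) (4pm,3pm,3pm,3pm) (4pm,3pm,3pm,4pm) (4pm,4pm,2pm,3pm) (4pm,4pm,2pm,4pm) (4pm,4pm,3pm,3pm) (4pm,4pm,3pm,4pm) — 16.
Onboarding=3pm: (2pm,2pm,3pm,2pm) (2pm,2pm,3pm,4pm) (2pm,2pm,4pm,2pm) (2pm,2pm,4pm,4pm) (2pm,4pm,3pm,2pm) (2pm,4pm,3pm,4pm) (2pm,4pm,4pm,2pm) (2pm,4pm,4pm,4pm) (4pm,2pm,2pm,2pm) (4pm,2pm,2pm,4pm) (4pm,2pm,3pm,2pm) (4pm,2pm,3pm,4pm) (4pm,4pm,2pm,2pm) (4pm,4pm,2pm,4pm) (4pm,4pm,3pm,2pm) (4pm,4pm,3pm,4pm) — 16.
Onboarding=4pm: (2pm,2pm,3pm,2pm) (2pm,2pm,3pm,3pm) (2pm,2pm,4pm,2pm) (2pm,2pm,4pm,3pm) (2pm,3pm,3pm,2pm) (2pm,3pm,3pm,3pm) (2pm,3pm,4pm,2pm) (2pm,3pm,4pm,3pm) (3pm,2pm,2pm,2pm) (3pm,2pm,2pm,3pm) (3pm,2pm,4pm,2pm) (3pm,2pm,4pm,3pm) (3pm,3pm,2pm,2pm) (3pm,3pm,2pm,3pm) (3pm,3pm,4pm,2pm) (3pm,3pm,4pm,3pm) — 16.
Summing: 16 + 16 + 16 = 48.

48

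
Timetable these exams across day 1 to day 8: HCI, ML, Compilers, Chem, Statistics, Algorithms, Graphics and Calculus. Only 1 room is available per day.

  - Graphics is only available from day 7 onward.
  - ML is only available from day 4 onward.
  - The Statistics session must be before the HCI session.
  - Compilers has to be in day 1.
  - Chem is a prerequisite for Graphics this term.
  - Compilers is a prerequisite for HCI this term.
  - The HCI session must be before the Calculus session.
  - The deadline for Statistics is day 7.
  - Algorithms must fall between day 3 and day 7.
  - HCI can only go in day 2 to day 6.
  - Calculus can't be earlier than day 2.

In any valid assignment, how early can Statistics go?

Statistics's own window allows nothing later than day 7; downstream work caps Statistics at day 5.
Statistics at day 2 is achievable: Graphics in day 7, Chem in day 6, Statistics in day 2, Algorithms in day 5, ML in day 4, HCI in day 3, Compilers in day 1, Calculus in day 8.
Nothing earlier works — the capacity limit rule out every day before day 2.

day 2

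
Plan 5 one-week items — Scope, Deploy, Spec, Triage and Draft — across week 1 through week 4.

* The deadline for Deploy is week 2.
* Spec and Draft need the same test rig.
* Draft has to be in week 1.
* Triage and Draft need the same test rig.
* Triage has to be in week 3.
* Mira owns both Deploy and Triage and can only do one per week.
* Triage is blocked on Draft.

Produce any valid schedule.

Scope in week 1, Deploy in week 1, Triage in week 3, Spec in week 2, Draft in week 1

Checking: Draft(week 1) before Triage(week 3); Deploy(week 1) != Triage(week 3); Triage(week 3) != Draft(week 1); Spec(week 2) != Draft(week 1); Draft=week 1 in [week 1,week 1]; Triage=week 3 in [week 3,week 3]; Deploy=week 1 in [week 1,week 2].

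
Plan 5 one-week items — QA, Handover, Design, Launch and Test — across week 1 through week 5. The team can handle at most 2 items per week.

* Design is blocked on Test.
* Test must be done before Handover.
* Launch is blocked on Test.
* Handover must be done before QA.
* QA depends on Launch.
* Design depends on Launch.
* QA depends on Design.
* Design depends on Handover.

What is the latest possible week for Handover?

Precedence pushes Handover to at least week 2; downstream work caps Handover at week 3.
Handover at week 3 is achievable: Launch=week 2; Design=week 4; QA=week 5; Handover=week 3; Test=week 1.

week 3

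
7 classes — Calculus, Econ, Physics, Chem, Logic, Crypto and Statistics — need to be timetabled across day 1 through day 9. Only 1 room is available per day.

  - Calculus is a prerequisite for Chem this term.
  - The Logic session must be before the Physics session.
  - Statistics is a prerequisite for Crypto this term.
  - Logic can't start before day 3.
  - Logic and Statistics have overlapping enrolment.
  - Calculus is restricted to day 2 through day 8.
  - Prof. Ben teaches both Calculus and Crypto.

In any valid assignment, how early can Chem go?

Precedence pushes Chem to at least day 3.
Chem at day 3 is achievable: Physics in day 5, Econ in day 7, Crypto in day 6, Chem in day 3, Statistics in day 1, Calculus in day 2, Logic in day 4.

day 3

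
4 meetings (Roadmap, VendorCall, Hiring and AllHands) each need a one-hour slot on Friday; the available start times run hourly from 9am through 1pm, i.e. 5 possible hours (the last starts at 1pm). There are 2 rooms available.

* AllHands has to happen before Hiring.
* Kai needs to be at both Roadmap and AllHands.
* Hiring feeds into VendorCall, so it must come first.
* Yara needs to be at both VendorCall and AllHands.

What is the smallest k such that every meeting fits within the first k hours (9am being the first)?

3

The precedence chain requires at least 3 distinct hours.
With at most 2 per hour and 4 meetings, at least 2 hours are needed.
3 works (last occupied hour: 11am): for example AllHands in 9am, VendorCall in 11am, Hiring in 10am, Roadmap in 10am.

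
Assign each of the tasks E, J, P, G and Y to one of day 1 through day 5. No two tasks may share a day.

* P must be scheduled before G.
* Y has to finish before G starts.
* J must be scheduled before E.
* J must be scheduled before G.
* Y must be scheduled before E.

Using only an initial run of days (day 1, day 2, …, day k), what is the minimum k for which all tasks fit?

5 days

The precedence chain requires at least 2 distinct days.
With at most 1 per day and 5 tasks, at least 5 days are needed.
5 works (last occupied day: day 5): for example P -> day 3; Y -> day 2; G -> day 4; J -> day 1; E -> day 5.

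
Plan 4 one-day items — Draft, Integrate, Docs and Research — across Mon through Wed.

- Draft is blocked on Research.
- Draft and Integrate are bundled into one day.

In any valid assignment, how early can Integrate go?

Tue

Integrate must be in the same day as Draft, which can't be before Tue, so Integrate is at least Tue.
Integrate at Tue is achievable: Research in Mon; Docs in Mon; Integrate in Tue; Draft in Tue.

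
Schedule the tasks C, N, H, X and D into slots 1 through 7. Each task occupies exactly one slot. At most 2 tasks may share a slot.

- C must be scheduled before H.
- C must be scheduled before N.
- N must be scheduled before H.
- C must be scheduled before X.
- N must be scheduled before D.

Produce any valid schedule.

C=1; N=2; X=2; D=3; H=3

Checking: N(2) before H(3); C(1) before H(3); N(2) before D(3); C(1) before X(2); C(1) before N(2); max 2 per slot (cap 2).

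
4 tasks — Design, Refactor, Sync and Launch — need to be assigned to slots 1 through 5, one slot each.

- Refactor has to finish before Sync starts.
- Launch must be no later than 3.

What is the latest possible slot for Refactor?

4

Downstream work caps Refactor at 4.
Refactor at 4 is achievable: Launch=1; Sync=5; Design=1; Refactor=4.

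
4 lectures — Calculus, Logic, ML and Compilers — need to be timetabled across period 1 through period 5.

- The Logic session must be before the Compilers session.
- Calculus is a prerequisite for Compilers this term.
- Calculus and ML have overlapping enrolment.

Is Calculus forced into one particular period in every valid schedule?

No

Calculus can be period 1 (e.g. Compilers in period 2; Logic in period 1; ML in period 2; Calculus in period 1) or period 2 (e.g. Logic in period 1, Calculus in period 2, Compilers in period 3, ML in period 1).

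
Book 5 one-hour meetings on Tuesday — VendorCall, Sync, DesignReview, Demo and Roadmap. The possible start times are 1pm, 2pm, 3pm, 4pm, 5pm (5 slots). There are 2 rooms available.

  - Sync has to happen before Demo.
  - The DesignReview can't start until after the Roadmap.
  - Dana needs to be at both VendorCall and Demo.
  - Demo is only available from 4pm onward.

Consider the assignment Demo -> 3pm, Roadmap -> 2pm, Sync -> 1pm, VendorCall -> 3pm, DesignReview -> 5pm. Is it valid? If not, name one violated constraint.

Invalid. Dana needs to be at both VendorCall and Demo.

Dana needs to be at both VendorCall and Demo — violated.
Sync has to happen before Demo — holds.
The DesignReview can't start until after the Roadmap — holds.
There are 2 rooms available — holds.
Demo is only available from 4pm onward — violated.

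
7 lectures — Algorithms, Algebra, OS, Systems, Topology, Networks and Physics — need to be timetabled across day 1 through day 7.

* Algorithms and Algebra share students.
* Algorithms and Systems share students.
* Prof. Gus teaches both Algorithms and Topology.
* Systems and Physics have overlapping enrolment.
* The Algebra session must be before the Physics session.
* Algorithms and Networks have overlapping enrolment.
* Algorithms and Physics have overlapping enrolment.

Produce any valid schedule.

Networks -> day 1, Systems -> day 1, OS -> day 1, Algorithms -> day 3, Topology -> day 1, Physics -> day 2, Algebra -> day 1

Checking: Algebra(day 1) before Physics(day 2); Algorithms(day 3) != Algebra(day 1); Algorithms(day 3) != Networks(day 1); Algorithms(day 3) != Systems(day 1); Algorithms(day 3) != Topology(day 1); Systems(day 1) != Physics(day 2); Algorithms(day 3) != Physics(day 2).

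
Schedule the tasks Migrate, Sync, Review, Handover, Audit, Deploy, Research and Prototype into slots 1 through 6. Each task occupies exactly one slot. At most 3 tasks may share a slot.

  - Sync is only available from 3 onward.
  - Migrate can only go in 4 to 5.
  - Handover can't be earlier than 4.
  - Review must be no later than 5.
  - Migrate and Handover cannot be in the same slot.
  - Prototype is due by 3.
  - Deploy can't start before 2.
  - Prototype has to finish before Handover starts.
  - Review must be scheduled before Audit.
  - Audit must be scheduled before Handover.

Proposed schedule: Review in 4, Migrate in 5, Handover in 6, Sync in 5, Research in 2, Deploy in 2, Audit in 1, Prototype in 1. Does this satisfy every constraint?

Review must be no later than 5 — holds.
Deploy can't start before 2 — holds.
At most 3 tasks may share a slot — holds.
Prototype has to finish before Handover starts — holds.
Audit must be scheduled before Handover — holds.
Handover can't be earlier than 4 — holds.
Review must be scheduled before Audit — violated.
Migrate can only go in 4 to 5 — holds.
Prototype is due by 3 — holds.
Migrate and Handover cannot be in the same slot — holds.
Sync is only available from 3 onward — holds.

Invalid. Review must be scheduled before Audit.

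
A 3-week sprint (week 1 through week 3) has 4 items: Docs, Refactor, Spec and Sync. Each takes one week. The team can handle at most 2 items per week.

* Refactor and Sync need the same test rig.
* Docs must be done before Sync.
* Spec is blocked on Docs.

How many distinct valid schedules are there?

10

Splitting on Docs: it can be week 1 (8), week 2 (2). Listing each branch's schedules as (Refactor, Spec, Sync) by week number:
Docs=week 1: (1,2,2) (1,2,3) (1,3,2) (1,3,3) (2,2,3) (2,3,3) (3,2,2) (3,3,2) — 8.
Docs=week 2: (1,3,3) (2,3,3) — 2.
Summing: 8 + 2 = 10.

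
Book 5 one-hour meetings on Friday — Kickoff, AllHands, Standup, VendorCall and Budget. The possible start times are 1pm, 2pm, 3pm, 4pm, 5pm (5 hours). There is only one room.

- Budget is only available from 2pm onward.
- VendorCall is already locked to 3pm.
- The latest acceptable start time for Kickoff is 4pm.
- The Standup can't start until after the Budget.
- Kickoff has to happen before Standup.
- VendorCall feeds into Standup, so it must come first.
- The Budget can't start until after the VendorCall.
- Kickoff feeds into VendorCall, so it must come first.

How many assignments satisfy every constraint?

2

Enumerating: Budget -> 4pm; Standup -> 5pm; AllHands -> 2pm; VendorCall -> 3pm; Kickoff -> 1pm | AllHands in 1pm, Budget in 4pm, Standup in 5pm, Kickoff in 2pm, VendorCall in 3pm.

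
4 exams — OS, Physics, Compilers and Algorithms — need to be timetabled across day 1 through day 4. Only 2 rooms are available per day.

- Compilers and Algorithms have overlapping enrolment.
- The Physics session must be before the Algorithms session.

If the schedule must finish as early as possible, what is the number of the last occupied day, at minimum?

day 2

The precedence chain requires at least 2 distinct days.
With at most 2 per day and 4 exams, at least 2 days are needed.
2 works (last occupied day: day 2): for example OS -> day 2, Compilers -> day 1, Algorithms -> day 2, Physics -> day 1.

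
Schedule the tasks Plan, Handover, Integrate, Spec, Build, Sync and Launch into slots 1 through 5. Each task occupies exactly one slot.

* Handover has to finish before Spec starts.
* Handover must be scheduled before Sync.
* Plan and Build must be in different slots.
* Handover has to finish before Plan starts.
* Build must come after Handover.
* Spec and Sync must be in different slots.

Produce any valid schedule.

Handover=1, Launch=1, Sync=3, Plan=2, Integrate=1, Spec=2, Build=3

Checking: Handover(1) before Build(3); Handover(1) before Plan(2); Handover(1) before Sync(3); Handover(1) before Spec(2); Spec(2) != Sync(3); Plan(2) != Build(3).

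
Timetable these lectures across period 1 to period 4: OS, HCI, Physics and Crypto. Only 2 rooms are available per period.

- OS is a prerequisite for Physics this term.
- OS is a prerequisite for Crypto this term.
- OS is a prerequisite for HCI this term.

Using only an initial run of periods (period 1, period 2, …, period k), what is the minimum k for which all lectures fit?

3

The precedence chain requires at least 2 distinct periods.
With at most 2 per period and 4 lectures, at least 2 periods are needed.
Could 2 periods be enough, i.e. nothing placed later than period 2? No: Crypto must come after OS (at period 1 or later) → {period 2}; OS must come before Crypto (at period 2 or earlier) → {period 1}; HCI must come after OS (at period 1 or later) → {period 2}; Physics must come after OS (at period 1 or later) → {period 2}; that puts HCI, Physics and Crypto all in period 2 — more than 2 per period.
So 2 periods is not enough.
3 works (last occupied period: period 3): for example Crypto=period 3, HCI=period 2, Physics=period 2, OS=period 1.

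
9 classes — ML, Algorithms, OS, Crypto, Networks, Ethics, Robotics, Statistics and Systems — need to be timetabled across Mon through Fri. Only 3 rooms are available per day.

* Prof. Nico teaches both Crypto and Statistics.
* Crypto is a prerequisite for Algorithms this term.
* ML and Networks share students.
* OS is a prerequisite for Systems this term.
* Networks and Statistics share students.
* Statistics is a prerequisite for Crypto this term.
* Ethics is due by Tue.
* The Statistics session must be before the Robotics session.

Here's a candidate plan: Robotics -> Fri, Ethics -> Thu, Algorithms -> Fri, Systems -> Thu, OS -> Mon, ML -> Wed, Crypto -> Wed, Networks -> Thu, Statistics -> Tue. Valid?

No — it violates: Ethics is due by Tue

Only 3 rooms are available per day — holds.
Statistics is a prerequisite for Crypto this term — holds.
The Statistics session must be before the Robotics session — holds.
OS is a prerequisite for Systems this term — holds.
ML and Networks share students — holds.
Crypto is a prerequisite for Algorithms this term — holds.
Prof. Nico teaches both Crypto and Statistics — holds.
Networks and Statistics share students — holds.
Ethics is due by Tue — violated.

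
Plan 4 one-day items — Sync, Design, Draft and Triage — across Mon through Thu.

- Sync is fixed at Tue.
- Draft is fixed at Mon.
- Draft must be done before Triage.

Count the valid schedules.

12

Splitting on Design: it can be Mon (3), Tue (3), Wed (3), Thu (3). Listing each branch's schedules as (Sync, Draft, Triage):
Design=Mon: (Tue,Mon,Tue) (Tue,Mon,Wed) (Tue,Mon,Thu) — 3.
Design=Tue: (Tue,Mon,Tue) (Tue,Mon,Wed) (Tue,Mon,Thu) — 3.
Design=Wed: (Tue,Mon,Tue) (Tue,Mon,Wed) (Tue,Mon,Thu) — 3.
Design=Thu: (Tue,Mon,Tue) (Tue,Mon,Wed) (Tue,Mon,Thu) — 3.
Summing: 3 + 3 + 3 + 3 = 12.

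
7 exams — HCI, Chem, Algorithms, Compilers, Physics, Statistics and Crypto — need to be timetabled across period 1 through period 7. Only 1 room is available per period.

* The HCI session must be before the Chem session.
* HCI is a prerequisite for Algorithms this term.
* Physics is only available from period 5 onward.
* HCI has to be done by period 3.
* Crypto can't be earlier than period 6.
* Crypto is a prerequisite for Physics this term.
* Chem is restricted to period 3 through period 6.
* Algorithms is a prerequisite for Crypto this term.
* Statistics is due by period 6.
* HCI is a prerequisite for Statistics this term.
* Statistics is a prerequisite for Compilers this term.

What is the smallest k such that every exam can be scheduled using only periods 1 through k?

7 periods

The precedence chain requires at least 4 distinct periods.
With at most 1 per period and 7 exams, at least 7 periods are needed.
Propagating the time windows through the other constraints, Physics can't land before period 7, so the schedule must run through at least period 7.
7 works (last occupied period: period 7): for example Crypto=period 6, Physics=period 7, Chem=period 3, Algorithms=period 4, HCI=period 1, Compilers=period 5, Statistics=period 2.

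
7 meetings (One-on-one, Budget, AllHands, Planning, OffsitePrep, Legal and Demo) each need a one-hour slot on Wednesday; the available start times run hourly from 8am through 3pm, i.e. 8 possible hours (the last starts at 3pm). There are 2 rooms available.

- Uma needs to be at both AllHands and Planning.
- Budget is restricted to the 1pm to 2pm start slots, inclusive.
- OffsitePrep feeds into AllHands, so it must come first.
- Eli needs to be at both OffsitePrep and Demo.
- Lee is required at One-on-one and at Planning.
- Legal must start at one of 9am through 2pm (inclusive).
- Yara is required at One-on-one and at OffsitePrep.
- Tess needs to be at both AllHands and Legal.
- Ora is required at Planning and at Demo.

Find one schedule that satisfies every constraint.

Demo -> 10am; Legal -> 9am; OffsitePrep -> 8am; AllHands -> 10am; One-on-one -> 9am; Budget -> 1pm; Planning -> 8am

Checking: OffsitePrep(8am) before AllHands(10am); One-on-one(9am) != OffsitePrep(8am); One-on-one(9am) != Planning(8am); OffsitePrep(8am) != Demo(10am); AllHands(10am) != Planning(8am); AllHands(10am) != Legal(9am); Planning(8am) != Demo(10am); Legal=9am in [9am,2pm]; Budget=1pm in [1pm,2pm]; max 2 per hour (cap 2).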